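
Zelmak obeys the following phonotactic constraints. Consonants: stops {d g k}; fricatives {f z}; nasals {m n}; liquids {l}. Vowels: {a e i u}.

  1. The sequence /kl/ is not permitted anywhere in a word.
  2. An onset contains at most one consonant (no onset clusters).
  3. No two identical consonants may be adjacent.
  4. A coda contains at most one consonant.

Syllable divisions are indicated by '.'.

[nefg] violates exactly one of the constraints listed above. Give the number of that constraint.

[nefg]: syllable 1 coda /fg/ has 2 consonants (> 1).
This is a violation of constraint 4: "A coda contains at most one consonant."
The remaining constraints (1, 2, 3) are satisfied.

4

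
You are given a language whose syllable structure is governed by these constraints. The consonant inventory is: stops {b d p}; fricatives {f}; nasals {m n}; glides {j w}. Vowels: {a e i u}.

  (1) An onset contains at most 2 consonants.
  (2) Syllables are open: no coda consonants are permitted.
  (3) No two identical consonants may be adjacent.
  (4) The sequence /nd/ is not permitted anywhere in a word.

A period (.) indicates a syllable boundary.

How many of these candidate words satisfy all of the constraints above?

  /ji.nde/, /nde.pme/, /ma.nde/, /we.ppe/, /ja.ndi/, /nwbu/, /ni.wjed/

0

/ji.nde/ — violates constraint 4: contains banned sequence /nd/ → ill-formed
/nde.pme/ — violates constraint 4: contains banned sequence /nd/ → ill-formed
/ma.nde/ — violates constraint 4: contains banned sequence /nd/ → ill-formed
/we.ppe/ — violates constraint 3: adjacent identical consonants /pp/ → ill-formed
/ja.ndi/ — violates constraint 4: contains banned sequence /nd/ → ill-formed
/nwbu/ — violates constraint 1: syllable 1 onset /nwb/ has 3 consonants (> 2) → ill-formed
/ni.wjed/ — violates constraint 2: syllable 2 coda /d/ has 1 consonant (> 0) → ill-formed
No form is well-formed → 0.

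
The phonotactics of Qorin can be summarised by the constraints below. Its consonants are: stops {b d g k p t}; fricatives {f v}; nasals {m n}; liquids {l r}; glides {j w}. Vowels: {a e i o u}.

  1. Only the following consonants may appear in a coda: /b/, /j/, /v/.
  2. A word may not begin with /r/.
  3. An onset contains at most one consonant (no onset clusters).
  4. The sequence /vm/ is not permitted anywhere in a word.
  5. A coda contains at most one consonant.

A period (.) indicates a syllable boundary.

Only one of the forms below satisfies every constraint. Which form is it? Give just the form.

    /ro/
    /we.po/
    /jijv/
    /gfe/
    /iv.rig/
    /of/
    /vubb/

/we.po/

/ro/ — violates constraint 2: word begins with /r/ → illicit
/we.po/ — σ1 onset /w/, coda /∅/ ok; σ2 onset /p/, coda /∅/ ok → licit
/jijv/ — violates constraint 5: syllable 1 coda /jv/ has 2 consonants (> 1) → illicit
/gfe/ — violates constraint 3: syllable 1 onset /gf/ has 2 consonants (> 1) → illicit
/iv.rig/ — violates constraint 1: syllable 2 coda contains /g/, which is not a licensed coda consonant → illicit
/of/ — violates constraint 1: syllable 1 coda contains /f/, which is not a licensed coda consonant → illicit
/vubb/ — violates constraint 5: syllable 1 coda /bb/ has 2 consonants (> 1) → illicit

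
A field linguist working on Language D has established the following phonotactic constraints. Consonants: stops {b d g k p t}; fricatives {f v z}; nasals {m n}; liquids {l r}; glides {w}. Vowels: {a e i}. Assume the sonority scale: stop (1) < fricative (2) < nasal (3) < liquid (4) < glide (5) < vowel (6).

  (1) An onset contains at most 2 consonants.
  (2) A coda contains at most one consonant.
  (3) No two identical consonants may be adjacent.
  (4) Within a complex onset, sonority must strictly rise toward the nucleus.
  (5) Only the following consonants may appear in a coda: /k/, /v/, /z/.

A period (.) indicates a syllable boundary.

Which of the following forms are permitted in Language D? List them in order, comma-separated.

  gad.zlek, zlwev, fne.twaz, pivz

fne.twaz

gad.zlek — violates constraint 5: syllable 1 coda contains /d/, which is not a licensed coda consonant → not permitted
zlwev — violates constraint 1: syllable 1 onset /zlw/ has 3 consonants (> 2) → not permitted
fne.twaz — σ1 onset /fn/ (2→3 rises), coda /∅/ ok; σ2 onset /tw/ (1→5 rises), coda /z/ ok → permitted
pivz — violates constraint 2: syllable 1 coda /vz/ has 2 consonants (> 1) → not permitted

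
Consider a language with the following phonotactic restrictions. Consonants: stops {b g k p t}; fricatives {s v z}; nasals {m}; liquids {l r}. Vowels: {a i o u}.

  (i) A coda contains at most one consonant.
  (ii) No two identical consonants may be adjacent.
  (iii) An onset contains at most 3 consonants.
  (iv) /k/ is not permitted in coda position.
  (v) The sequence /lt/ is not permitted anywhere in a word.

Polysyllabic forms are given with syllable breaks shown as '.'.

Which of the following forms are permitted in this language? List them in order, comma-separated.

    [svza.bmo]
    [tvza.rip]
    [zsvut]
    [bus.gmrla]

[svza.bmo], [tvza.rip], [zsvut]

[svza.bmo] — σ1 onset /svz/ (3C), coda /∅/ ok; σ2 onset /bm/ (2C), coda /∅/ ok → permitted
[tvza.rip] — σ1 onset /tvz/ (3C), coda /∅/ ok; σ2 onset /r/, coda /p/ ok → permitted
[zsvut] — σ1 onset /zsv/ (3C), coda /t/ ok → permitted
[bus.gmrla] — violates constraint (iii): syllable 2 onset /gmrl/ has 4 consonants (> 3) → not permitted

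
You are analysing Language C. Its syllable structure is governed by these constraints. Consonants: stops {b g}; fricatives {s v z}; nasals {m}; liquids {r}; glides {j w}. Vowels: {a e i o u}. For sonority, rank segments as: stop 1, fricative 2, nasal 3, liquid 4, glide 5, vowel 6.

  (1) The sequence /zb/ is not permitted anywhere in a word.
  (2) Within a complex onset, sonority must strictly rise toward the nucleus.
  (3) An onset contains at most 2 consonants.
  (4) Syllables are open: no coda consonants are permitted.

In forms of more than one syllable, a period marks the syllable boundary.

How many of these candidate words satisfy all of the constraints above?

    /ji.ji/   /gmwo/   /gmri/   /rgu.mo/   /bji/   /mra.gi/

3

/ji.ji/ — σ1 onset /j/, coda /∅/ ok; σ2 onset /j/, coda /∅/ ok → permitted
/gmwo/ — violates constraint 3: syllable 1 onset /gmw/ has 3 consonants (> 2) → not permitted
/gmri/ — violates constraint 3: syllable 1 onset /gmr/ has 3 consonants (> 2) → not permitted
/rgu.mo/ — violates constraint 2: syllable 1 onset /rg/: /r/ (liquid, 4) → /g/ (stop, 1) does not rise → not permitted
/bji/ — σ1 onset /bj/ (1→5 rises), coda /∅/ ok → permitted
/mra.gi/ — σ1 onset /mr/ (3→4 rises), coda /∅/ ok; σ2 onset /g/, coda /∅/ ok → permitted
Permitted: /ji.ji/, /bji/, /mra.gi/ → 3.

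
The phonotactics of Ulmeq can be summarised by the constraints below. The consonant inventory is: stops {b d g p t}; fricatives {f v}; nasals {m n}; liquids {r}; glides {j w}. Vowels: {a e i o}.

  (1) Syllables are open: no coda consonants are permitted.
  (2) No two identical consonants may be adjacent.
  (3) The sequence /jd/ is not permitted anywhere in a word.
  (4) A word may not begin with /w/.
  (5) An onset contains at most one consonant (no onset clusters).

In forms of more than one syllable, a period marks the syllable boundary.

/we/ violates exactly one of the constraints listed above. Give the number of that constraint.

/we/: word begins with /w/.
This is a violation of constraint 4: "A word may not begin with /w/."
The remaining constraints (1, 2, 3, 5) are satisfied.

4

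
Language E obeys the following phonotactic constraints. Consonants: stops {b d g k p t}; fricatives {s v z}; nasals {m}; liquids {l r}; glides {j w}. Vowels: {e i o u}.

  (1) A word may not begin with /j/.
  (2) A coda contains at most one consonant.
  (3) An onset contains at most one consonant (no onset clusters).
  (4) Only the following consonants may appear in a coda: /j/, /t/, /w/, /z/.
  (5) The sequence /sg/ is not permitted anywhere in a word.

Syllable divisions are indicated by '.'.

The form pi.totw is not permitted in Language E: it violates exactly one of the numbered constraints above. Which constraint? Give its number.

pi.totw: syllable 2 coda /tw/ has 2 consonants (> 1).
This is a violation of constraint 2: "A coda contains at most one consonant."
The remaining constraints (1, 3, 4, 5) are satisfied.

2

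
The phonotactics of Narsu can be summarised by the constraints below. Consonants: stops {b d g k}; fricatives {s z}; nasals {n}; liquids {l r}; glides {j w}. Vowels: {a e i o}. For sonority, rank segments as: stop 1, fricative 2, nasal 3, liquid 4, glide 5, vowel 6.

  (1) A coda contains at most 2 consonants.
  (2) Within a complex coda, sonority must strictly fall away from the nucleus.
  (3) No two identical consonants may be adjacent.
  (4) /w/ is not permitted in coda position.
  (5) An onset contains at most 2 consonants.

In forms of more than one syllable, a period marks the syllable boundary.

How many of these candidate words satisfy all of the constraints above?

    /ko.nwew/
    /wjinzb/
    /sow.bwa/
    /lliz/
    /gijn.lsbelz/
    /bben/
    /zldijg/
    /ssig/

0

/ko.nwew/ — violates constraint 4: syllable 2 coda contains /w/ → ill-formed
/wjinzb/ — violates constraint 1: syllable 1 coda /nzb/ has 3 consonants (> 2) → ill-formed
/sow.bwa/ — violates constraint 4: syllable 1 coda contains /w/ → ill-formed
/lliz/ — violates constraint 3: adjacent identical consonants /ll/ → ill-formed
/gijn.lsbelz/ — violates constraint 5: syllable 2 onset /lsb/ has 3 consonants (> 2) → ill-formed
/bben/ — violates constraint 3: adjacent identical consonants /bb/ → ill-formed
/zldijg/ — violates constraint 5: syllable 1 onset /zld/ has 3 consonants (> 2) → ill-formed
/ssig/ — violates constraint 3: adjacent identical consonants /ss/ → ill-formed
No form is well-formed → 0.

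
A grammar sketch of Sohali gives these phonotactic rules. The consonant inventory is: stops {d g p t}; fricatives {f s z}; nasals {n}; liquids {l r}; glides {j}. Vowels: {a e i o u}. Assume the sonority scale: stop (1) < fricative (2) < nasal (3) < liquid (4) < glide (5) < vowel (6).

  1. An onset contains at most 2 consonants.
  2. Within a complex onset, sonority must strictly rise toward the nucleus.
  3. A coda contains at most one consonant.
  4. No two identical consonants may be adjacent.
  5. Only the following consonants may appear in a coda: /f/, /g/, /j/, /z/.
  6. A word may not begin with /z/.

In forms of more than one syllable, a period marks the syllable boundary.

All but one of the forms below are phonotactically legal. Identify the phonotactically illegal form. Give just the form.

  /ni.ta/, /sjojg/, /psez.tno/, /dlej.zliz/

/sjojg/

/ni.ta/ — σ1 onset /n/, coda /∅/ ok; σ2 onset /t/, coda /∅/ ok → phonotactically legal
/sjojg/ — violates constraint 3: syllable 1 coda /jg/ has 2 consonants (> 1) → phonotactically illegal
/psez.tno/ — σ1 onset /ps/ (1→2 rises), coda /z/ ok; σ2 onset /tn/ (1→3 rises), coda /∅/ ok → phonotactically legal
/dlej.zliz/ — σ1 onset /dl/ (1→4 rises), coda /j/ ok; σ2 onset /zl/ (2→4 rises), coda /z/ ok → phonotactically legal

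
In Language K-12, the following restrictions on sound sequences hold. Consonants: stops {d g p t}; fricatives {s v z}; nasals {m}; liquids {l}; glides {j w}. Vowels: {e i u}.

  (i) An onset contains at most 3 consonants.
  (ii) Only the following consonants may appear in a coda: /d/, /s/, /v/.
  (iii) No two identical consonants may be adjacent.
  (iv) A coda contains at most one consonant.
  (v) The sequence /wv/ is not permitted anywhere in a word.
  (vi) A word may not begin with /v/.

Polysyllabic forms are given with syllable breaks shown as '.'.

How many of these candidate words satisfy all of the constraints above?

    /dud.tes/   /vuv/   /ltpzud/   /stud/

/dud.tes/ — σ1 onset /d/, coda /d/ ok; σ2 onset /t/, coda /s/ ok → permitted
/vuv/ — violates constraint (vi): word begins with /v/ → not permitted
/ltpzud/ — violates constraint (i): syllable 1 onset /ltpz/ has 4 consonants (> 3) → not permitted
/stud/ — σ1 onset /st/ (2C), coda /d/ ok → permitted
Permitted: /dud.tes/, /stud/ → 2.

2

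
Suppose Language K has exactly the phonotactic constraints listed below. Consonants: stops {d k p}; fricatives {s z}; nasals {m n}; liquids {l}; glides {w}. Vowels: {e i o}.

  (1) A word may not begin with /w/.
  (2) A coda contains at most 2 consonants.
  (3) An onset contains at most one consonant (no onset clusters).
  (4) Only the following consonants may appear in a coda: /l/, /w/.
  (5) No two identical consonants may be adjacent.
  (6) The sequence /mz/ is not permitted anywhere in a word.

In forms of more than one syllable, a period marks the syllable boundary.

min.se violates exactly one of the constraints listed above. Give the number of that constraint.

4

min.se: syllable 1 coda contains /n/, which is not a licensed coda consonant.
This is a violation of constraint 4: "Only the following consonants may appear in a coda: /l/, /w/."
The remaining constraints (1, 2, 3, 5, 6) are satisfied.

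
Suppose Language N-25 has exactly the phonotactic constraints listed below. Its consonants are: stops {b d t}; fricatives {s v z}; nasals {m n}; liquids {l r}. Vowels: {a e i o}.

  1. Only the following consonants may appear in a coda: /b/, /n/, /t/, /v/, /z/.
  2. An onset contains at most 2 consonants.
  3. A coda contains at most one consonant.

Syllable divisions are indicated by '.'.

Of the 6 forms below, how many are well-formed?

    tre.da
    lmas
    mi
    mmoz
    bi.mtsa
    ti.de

tre.da — σ1 onset /tr/ (2C), coda /∅/ ok; σ2 onset /d/, coda /∅/ ok → well-formed
lmas — violates constraint 1: syllable 1 coda contains /s/, which is not a licensed coda consonant → ill-formed
mi — σ1 onset /m/, coda /∅/ ok → well-formed
mmoz — σ1 onset /mm/ (2C), coda /z/ ok → well-formed
bi.mtsa — violates constraint 2: syllable 2 onset /mts/ has 3 consonants (> 2) → ill-formed
ti.de — σ1 onset /t/, coda /∅/ ok; σ2 onset /d/, coda /∅/ ok → well-formed
Well-formed: tre.da, mi, mmoz, ti.de → 4.

4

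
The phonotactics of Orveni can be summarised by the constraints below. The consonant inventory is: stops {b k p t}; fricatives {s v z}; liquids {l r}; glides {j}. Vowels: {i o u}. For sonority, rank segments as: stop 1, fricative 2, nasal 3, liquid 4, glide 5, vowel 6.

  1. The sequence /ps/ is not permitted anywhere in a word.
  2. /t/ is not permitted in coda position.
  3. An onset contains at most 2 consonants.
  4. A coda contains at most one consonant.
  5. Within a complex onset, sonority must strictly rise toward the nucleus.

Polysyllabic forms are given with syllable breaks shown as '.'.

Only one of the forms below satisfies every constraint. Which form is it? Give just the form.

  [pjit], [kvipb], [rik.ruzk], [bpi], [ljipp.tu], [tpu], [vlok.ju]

[vlok.ju]

[pjit] — violates constraint 2: syllable 1 coda contains /t/ → illicit
[kvipb] — violates constraint 4: syllable 1 coda /pb/ has 2 consonants (> 1) → illicit
[rik.ruzk] — violates constraint 4: syllable 2 coda /zk/ has 2 consonants (> 1) → illicit
[bpi] — violates constraint 5: syllable 1 onset /bp/: /b/ (stop, 1) → /p/ (stop, 1) does not rise → illicit
[ljipp.tu] — violates constraint 4: syllable 1 coda /pp/ has 2 consonants (> 1) → illicit
[tpu] — violates constraint 5: syllable 1 onset /tp/: /t/ (stop, 1) → /p/ (stop, 1) does not rise → illicit
[vlok.ju] — σ1 onset /vl/ (2→4 rises), coda /k/ ok; σ2 onset /j/, coda /∅/ ok → licit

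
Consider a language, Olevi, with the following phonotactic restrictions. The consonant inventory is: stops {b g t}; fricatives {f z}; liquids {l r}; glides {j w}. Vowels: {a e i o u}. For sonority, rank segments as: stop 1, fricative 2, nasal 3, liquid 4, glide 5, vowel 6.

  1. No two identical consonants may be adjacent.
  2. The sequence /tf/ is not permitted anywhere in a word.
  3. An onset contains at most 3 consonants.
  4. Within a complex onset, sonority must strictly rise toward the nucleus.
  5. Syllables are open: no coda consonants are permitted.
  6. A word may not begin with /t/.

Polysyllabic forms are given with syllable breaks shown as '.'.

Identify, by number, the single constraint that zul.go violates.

5

zul.go: syllable 1 coda /l/ has 1 consonant (> 0).
This is a violation of constraint 5: "Syllables are open: no coda consonants are permitted."
The remaining constraints (1, 2, 3, 4, 6) are satisfied.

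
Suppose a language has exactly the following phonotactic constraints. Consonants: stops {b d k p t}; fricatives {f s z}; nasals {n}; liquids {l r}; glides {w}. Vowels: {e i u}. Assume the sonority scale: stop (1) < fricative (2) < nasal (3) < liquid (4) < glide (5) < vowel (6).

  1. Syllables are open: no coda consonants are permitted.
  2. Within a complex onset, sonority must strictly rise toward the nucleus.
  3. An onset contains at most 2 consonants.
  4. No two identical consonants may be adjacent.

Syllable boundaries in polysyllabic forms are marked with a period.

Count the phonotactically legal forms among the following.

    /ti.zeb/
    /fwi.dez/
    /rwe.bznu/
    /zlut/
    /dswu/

/ti.zeb/ — violates constraint 1: syllable 2 coda /b/ has 1 consonant (> 0) → phonotactically illegal
/fwi.dez/ — violates constraint 1: syllable 2 coda /z/ has 1 consonant (> 0) → phonotactically illegal
/rwe.bznu/ — violates constraint 3: syllable 2 onset /bzn/ has 3 consonants (> 2) → phonotactically illegal
/zlut/ — violates constraint 1: syllable 1 coda /t/ has 1 consonant (> 0) → phonotactically illegal
/dswu/ — violates constraint 3: syllable 1 onset /dsw/ has 3 consonants (> 2) → phonotactically illegal
No form is phonotactically legal → 0.

0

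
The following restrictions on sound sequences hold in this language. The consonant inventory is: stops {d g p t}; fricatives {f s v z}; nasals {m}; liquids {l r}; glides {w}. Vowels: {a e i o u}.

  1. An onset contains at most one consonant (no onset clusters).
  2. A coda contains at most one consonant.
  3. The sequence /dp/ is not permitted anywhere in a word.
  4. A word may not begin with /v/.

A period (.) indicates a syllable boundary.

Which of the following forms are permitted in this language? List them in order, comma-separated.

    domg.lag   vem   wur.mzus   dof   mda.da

dof

domg.lag — violates constraint 2: syllable 1 coda /mg/ has 2 consonants (> 1) → not permitted
vem — violates constraint 4: word begins with /v/ → not permitted
wur.mzus — violates constraint 1: syllable 2 onset /mz/ has 2 consonants (> 1) → not permitted
dof — σ1 onset /d/, coda /f/ ok → permitted
mda.da — violates constraint 1: syllable 1 onset /md/ has 2 consonants (> 1) → not permitted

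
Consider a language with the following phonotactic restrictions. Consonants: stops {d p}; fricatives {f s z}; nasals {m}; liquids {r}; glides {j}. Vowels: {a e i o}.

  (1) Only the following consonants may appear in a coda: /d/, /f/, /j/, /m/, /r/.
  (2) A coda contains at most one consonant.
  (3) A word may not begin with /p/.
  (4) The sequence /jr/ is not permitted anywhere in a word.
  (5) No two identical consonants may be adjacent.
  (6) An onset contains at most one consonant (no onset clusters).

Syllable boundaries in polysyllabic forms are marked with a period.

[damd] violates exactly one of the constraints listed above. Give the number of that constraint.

[damd]: syllable 1 coda /md/ has 2 consonants (> 1).
This is a violation of constraint 2: "A coda contains at most one consonant."
The remaining constraints (1, 3, 4, 5, 6) are satisfied.

2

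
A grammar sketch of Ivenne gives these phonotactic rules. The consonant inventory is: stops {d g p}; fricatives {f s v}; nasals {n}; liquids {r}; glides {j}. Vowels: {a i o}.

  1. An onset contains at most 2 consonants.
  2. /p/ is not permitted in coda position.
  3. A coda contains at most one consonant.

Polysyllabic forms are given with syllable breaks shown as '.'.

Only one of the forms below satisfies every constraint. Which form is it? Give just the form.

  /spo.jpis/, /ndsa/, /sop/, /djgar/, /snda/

/spo.jpis/

/spo.jpis/ — σ1 onset /sp/ (2C), coda /∅/ ok; σ2 onset /jp/ (2C), coda /s/ ok → well-formed
/ndsa/ — violates constraint 1: syllable 1 onset /nds/ has 3 consonants (> 2) → ill-formed
/sop/ — violates constraint 2: syllable 1 coda contains /p/ → ill-formed
/djgar/ — violates constraint 1: syllable 1 onset /djg/ has 3 consonants (> 2) → ill-formed
/snda/ — violates constraint 1: syllable 1 onset /snd/ has 3 consonants (> 2) → ill-formed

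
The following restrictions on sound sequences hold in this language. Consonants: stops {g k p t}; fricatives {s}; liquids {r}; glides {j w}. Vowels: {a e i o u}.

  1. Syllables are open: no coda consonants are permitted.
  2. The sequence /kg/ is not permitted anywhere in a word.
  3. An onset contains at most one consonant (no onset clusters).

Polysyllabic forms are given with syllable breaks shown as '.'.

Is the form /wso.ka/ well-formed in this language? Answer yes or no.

no

/wso.ka/ — violates constraint 3: syllable 1 onset /ws/ has 2 consonants (> 1) → ill-formed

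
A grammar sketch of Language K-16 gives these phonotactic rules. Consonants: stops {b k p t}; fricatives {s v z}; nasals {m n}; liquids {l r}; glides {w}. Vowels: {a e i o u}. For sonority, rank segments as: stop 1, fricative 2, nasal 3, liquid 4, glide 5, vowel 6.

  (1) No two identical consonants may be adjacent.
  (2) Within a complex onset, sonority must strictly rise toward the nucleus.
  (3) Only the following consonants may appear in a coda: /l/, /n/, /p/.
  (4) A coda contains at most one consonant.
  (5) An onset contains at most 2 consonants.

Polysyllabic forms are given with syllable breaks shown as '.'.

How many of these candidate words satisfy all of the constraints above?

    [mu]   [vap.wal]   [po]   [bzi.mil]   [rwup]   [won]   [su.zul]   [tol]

[mu] — σ1 onset /m/, coda /∅/ ok → licit
[vap.wal] — σ1 onset /v/, coda /p/ ok; σ2 onset /w/, coda /l/ ok → licit
[po] — σ1 onset /p/, coda /∅/ ok → licit
[bzi.mil] — σ1 onset /bz/ (1→2 rises), coda /∅/ ok; σ2 onset /m/, coda /l/ ok → licit
[rwup] — σ1 onset /rw/ (4→5 rises), coda /p/ ok → licit
[won] — σ1 onset /w/, coda /n/ ok → licit
[su.zul] — σ1 onset /s/, coda /∅/ ok; σ2 onset /z/, coda /l/ ok → licit
[tol] — σ1 onset /t/, coda /l/ ok → licit
Licit: [mu], [vap.wal], [po], [bzi.mil], [rwup], [won], [su.zul], [tol] → 8.

8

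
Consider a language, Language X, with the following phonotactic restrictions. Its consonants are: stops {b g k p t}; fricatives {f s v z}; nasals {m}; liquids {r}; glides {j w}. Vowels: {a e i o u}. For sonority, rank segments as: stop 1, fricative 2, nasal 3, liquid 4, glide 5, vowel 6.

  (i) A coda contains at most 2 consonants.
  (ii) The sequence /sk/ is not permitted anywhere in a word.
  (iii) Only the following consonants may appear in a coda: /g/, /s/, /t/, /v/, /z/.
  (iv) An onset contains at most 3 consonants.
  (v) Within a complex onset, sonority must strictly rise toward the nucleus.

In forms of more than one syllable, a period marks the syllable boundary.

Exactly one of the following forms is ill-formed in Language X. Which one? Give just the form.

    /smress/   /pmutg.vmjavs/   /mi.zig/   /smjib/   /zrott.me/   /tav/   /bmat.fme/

/smjib/

/smress/ — σ1 onset /smr/ (2→3→4 rises), coda /ss/ (2C) ok → well-formed
/pmutg.vmjavs/ — σ1 onset /pm/ (1→3 rises), coda /tg/ (2C) ok; σ2 onset /vmj/ (2→3→5 rises), coda /vs/ (2C) ok → well-formed
/mi.zig/ — σ1 onset /m/, coda /∅/ ok; σ2 onset /z/, coda /g/ ok → well-formed
/smjib/ — violates constraint (iii): syllable 1 coda contains /b/, which is not a licensed coda consonant → ill-formed
/zrott.me/ — σ1 onset /zr/ (2→4 rises), coda /tt/ (2C) ok; σ2 onset /m/, coda /∅/ ok → well-formed
/tav/ — σ1 onset /t/, coda /v/ ok → well-formed
/bmat.fme/ — σ1 onset /bm/ (1→3 rises), coda /t/ ok; σ2 onset /fm/ (2→3 rises), coda /∅/ ok → well-formed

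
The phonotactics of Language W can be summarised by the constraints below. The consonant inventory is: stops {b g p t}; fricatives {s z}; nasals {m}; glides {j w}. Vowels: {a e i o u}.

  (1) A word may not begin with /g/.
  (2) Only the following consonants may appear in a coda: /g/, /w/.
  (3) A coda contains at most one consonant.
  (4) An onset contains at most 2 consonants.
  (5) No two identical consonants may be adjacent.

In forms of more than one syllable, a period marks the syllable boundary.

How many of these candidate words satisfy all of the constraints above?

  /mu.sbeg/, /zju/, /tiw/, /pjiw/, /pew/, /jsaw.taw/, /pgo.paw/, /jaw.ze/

8

/mu.sbeg/ — σ1 onset /m/, coda /∅/ ok; σ2 onset /sb/ (2C), coda /g/ ok → licit
/zju/ — σ1 onset /zj/ (2C), coda /∅/ ok → licit
/tiw/ — σ1 onset /t/, coda /w/ ok → licit
/pjiw/ — σ1 onset /pj/ (2C), coda /w/ ok → licit
/pew/ — σ1 onset /p/, coda /w/ ok → licit
/jsaw.taw/ — σ1 onset /js/ (2C), coda /w/ ok; σ2 onset /t/, coda /w/ ok → licit
/pgo.paw/ — σ1 onset /pg/ (2C), coda /∅/ ok; σ2 onset /p/, coda /w/ ok → licit
/jaw.ze/ — σ1 onset /j/, coda /w/ ok; σ2 onset /z/, coda /∅/ ok → licit
Licit: /mu.sbeg/, /zju/, /tiw/, /pjiw/, /pew/, /jsaw.taw/, /pgo.paw/, /jaw.ze/ → 8.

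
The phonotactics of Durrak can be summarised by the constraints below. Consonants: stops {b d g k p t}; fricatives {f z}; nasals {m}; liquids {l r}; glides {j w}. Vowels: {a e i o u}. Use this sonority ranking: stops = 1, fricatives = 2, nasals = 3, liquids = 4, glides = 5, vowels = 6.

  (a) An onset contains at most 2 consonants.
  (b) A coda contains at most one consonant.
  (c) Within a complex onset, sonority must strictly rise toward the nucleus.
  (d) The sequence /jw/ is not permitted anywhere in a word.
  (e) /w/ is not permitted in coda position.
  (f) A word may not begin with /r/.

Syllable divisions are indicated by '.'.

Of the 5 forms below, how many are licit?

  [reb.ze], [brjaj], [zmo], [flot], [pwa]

[reb.ze] — violates constraint (f): word begins with /r/ → illicit
[brjaj] — violates constraint (a): syllable 1 onset /brj/ has 3 consonants (> 2) → illicit
[zmo] — σ1 onset /zm/ (2→3 rises), coda /∅/ ok → licit
[flot] — σ1 onset /fl/ (2→4 rises), coda /t/ ok → licit
[pwa] — σ1 onset /pw/ (1→5 rises), coda /∅/ ok → licit
Licit: [zmo], [flot], [pwa] → 3.

3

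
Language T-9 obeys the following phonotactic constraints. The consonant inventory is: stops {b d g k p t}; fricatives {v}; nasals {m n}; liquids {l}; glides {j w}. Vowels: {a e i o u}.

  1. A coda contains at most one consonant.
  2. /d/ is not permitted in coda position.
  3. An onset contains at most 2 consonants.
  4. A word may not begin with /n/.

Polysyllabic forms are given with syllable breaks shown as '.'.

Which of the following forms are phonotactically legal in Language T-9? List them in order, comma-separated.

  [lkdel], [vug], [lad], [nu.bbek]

[vug]

[lkdel] — violates constraint 3: syllable 1 onset /lkd/ has 3 consonants (> 2) → phonotactically illegal
[vug] — σ1 onset /v/, coda /g/ ok → phonotactically legal
[lad] — violates constraint 2: syllable 1 coda contains /d/ → phonotactically illegal
[nu.bbek] — violates constraint 4: word begins with /n/ → phonotactically illegal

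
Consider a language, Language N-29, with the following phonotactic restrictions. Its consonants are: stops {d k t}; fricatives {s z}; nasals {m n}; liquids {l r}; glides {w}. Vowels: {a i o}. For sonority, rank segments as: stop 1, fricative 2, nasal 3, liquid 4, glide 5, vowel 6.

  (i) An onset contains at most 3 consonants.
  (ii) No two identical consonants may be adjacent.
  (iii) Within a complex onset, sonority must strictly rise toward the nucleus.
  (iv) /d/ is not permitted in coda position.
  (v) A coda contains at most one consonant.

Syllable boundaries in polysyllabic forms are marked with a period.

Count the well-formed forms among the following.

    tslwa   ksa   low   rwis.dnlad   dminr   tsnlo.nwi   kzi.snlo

3

tslwa — violates constraint (i): syllable 1 onset /tslw/ has 4 consonants (> 3) → ill-formed
ksa — σ1 onset /ks/ (1→2 rises), coda /∅/ ok → well-formed
low — σ1 onset /l/, coda /w/ ok → well-formed
rwis.dnlad — violates constraint (iv): syllable 2 coda contains /d/ → ill-formed
dminr — violates constraint (v): syllable 1 coda /nr/ has 2 consonants (> 1) → ill-formed
tsnlo.nwi — violates constraint (i): syllable 1 onset /tsnl/ has 4 consonants (> 3) → ill-formed
kzi.snlo — σ1 onset /kz/ (1→2 rises), coda /∅/ ok; σ2 onset /snl/ (2→3→4 rises), coda /∅/ ok → well-formed
Well-formed: ksa, low, kzi.snlo → 3.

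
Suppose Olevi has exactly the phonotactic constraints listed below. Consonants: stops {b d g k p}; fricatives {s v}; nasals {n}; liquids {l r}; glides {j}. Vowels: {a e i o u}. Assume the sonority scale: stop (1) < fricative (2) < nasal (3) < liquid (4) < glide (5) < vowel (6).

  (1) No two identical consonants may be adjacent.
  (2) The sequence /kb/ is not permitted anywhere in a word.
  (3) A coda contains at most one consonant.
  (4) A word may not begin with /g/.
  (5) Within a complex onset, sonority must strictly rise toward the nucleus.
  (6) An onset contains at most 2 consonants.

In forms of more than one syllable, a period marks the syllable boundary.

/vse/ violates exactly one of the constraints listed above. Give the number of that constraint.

/vse/: syllable 1 onset /vs/: /v/ (fricative, 2) → /s/ (fricative, 2) does not rise.
This is a violation of constraint 5: "Within a complex onset, sonority must strictly rise toward the nucleus."
The remaining constraints (1, 2, 3, 4, 6) are satisfied.

5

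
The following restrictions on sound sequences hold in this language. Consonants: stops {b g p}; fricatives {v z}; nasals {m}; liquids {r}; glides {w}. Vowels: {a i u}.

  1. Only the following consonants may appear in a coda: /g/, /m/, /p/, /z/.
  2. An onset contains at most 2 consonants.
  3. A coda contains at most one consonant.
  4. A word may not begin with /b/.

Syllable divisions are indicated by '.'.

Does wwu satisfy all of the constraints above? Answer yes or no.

yes

wwu — σ1 onset /ww/ (2C), coda /∅/ ok → licit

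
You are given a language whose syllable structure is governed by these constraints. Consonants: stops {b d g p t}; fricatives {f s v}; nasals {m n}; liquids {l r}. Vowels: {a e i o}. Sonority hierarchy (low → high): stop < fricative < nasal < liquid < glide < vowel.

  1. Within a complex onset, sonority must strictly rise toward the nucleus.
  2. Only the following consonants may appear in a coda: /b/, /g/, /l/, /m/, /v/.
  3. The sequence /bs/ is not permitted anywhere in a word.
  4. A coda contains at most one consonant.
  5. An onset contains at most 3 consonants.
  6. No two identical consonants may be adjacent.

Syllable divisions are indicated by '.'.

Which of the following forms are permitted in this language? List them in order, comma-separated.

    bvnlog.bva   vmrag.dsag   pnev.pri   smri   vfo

bvnlog.bva — violates constraint 5: syllable 1 onset /bvnl/ has 4 consonants (> 3) → not permitted
vmrag.dsag — σ1 onset /vmr/ (2→3→4 rises), coda /g/ ok; σ2 onset /ds/ (1→2 rises), coda /g/ ok → permitted
pnev.pri — σ1 onset /pn/ (1→3 rises), coda /v/ ok; σ2 onset /pr/ (1→4 rises), coda /∅/ ok → permitted
smri — σ1 onset /smr/ (2→3→4 rises), coda /∅/ ok → permitted
vfo — violates constraint 1: syllable 1 onset /vf/: /v/ (fricative, 2) → /f/ (fricative, 2) does not rise → not permitted

vmrag.dsag, pnev.pri, smri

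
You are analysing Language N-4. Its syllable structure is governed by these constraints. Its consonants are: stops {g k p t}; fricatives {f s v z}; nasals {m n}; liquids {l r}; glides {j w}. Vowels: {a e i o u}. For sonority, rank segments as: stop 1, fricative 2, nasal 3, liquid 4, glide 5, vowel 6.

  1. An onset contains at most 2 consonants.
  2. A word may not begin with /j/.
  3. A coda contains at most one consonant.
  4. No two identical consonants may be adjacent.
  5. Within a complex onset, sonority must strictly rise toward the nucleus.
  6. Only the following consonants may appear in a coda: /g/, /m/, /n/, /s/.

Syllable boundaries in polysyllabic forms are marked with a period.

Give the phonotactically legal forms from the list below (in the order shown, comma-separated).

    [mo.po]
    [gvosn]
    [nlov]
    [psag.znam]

[mo.po], [psag.znam]

[mo.po] — σ1 onset /m/, coda /∅/ ok; σ2 onset /p/, coda /∅/ ok → phonotactically legal
[gvosn] — violates constraint 3: syllable 1 coda /sn/ has 2 consonants (> 1) → phonotactically illegal
[nlov] — violates constraint 6: syllable 1 coda contains /v/, which is not a licensed coda consonant → phonotactically illegal
[psag.znam] — σ1 onset /ps/ (1→2 rises), coda /g/ ok; σ2 onset /zn/ (2→3 rises), coda /m/ ok → phonotactically legal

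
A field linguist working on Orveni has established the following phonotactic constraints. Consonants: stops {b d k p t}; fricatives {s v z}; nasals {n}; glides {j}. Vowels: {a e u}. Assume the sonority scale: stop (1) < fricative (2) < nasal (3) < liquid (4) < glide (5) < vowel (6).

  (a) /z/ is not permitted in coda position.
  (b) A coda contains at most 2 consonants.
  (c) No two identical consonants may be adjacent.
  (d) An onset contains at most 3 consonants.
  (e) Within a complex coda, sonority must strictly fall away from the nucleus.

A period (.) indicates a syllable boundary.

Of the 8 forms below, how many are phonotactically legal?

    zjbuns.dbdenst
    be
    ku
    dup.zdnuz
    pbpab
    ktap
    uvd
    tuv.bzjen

6

zjbuns.dbdenst — violates constraint (b): syllable 2 coda /nst/ has 3 consonants (> 2) → phonotactically illegal
be — σ1 onset /b/, coda /∅/ ok → phonotactically legal
ku — σ1 onset /k/, coda /∅/ ok → phonotactically legal
dup.zdnuz — violates constraint (a): syllable 2 coda contains /z/ → phonotactically illegal
pbpab — σ1 onset /pbp/ (3C), coda /b/ ok → phonotactically legal
ktap — σ1 onset /kt/ (2C), coda /p/ ok → phonotactically legal
uvd — σ1 onset /∅/, coda /vd/ (2→1 falls) ok → phonotactically legal
tuv.bzjen — σ1 onset /t/, coda /v/ ok; σ2 onset /bzj/ (3C), coda /n/ ok → phonotactically legal
Phonotactically legal: be, ku, pbpab, ktap, uvd, tuv.bzjen → 6.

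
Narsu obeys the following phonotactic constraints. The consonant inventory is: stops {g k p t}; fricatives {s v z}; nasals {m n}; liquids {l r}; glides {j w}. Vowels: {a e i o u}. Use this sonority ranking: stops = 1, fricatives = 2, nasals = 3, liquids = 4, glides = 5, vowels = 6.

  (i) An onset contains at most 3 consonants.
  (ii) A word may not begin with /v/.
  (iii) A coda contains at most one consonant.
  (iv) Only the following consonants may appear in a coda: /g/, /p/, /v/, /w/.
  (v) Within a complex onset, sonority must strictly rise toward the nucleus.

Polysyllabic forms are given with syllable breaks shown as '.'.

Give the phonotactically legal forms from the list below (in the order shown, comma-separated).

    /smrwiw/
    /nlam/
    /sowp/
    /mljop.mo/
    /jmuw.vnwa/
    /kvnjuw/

/mljop.mo/

/smrwiw/ — violates constraint (i): syllable 1 onset /smrw/ has 4 consonants (> 3) → phonotactically illegal
/nlam/ — violates constraint (iv): syllable 1 coda contains /m/, which is not a licensed coda consonant → phonotactically illegal
/sowp/ — violates constraint (iii): syllable 1 coda /wp/ has 2 consonants (> 1) → phonotactically illegal
/mljop.mo/ — σ1 onset /mlj/ (3→4→5 rises), coda /p/ ok; σ2 onset /m/, coda /∅/ ok → phonotactically legal
/jmuw.vnwa/ — violates constraint (v): syllable 1 onset /jm/: /j/ (glide, 5) → /m/ (nasal, 3) does not rise → phonotactically illegal
/kvnjuw/ — violates constraint (i): syllable 1 onset /kvnj/ has 4 consonants (> 3) → phonotactically illegal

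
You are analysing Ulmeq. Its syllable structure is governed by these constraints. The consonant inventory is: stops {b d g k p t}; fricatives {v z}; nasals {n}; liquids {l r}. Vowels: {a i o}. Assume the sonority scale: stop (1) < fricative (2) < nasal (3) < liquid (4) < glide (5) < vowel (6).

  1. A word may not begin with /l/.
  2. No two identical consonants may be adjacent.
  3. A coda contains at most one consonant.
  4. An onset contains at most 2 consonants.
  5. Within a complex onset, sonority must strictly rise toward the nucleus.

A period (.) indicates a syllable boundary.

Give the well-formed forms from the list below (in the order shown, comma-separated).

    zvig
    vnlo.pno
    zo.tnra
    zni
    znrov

zvig — violates constraint 5: syllable 1 onset /zv/: /z/ (fricative, 2) → /v/ (fricative, 2) does not rise → ill-formed
vnlo.pno — violates constraint 4: syllable 1 onset /vnl/ has 3 consonants (> 2) → ill-formed
zo.tnra — violates constraint 4: syllable 2 onset /tnr/ has 3 consonants (> 2) → ill-formed
zni — σ1 onset /zn/ (2→3 rises), coda /∅/ ok → well-formed
znrov — violates constraint 4: syllable 1 onset /znr/ has 3 consonants (> 2) → ill-formed

zni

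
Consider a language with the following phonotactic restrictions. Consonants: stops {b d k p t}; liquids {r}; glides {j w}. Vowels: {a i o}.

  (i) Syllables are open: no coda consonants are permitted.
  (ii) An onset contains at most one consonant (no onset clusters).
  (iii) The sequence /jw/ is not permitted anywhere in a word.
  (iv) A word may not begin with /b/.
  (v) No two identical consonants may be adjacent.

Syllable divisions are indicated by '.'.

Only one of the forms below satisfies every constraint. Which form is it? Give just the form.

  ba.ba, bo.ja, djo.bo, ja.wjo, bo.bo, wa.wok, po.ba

ba.ba — violates constraint (iv): word begins with /b/ → not permitted
bo.ja — violates constraint (iv): word begins with /b/ → not permitted
djo.bo — violates constraint (ii): syllable 1 onset /dj/ has 2 consonants (> 1) → not permitted
ja.wjo — violates constraint (ii): syllable 2 onset /wj/ has 2 consonants (> 1) → not permitted
bo.bo — violates constraint (iv): word begins with /b/ → not permitted
wa.wok — violates constraint (i): syllable 2 coda /k/ has 1 consonant (> 0) → not permitted
po.ba — σ1 onset /p/, coda /∅/ ok; σ2 onset /b/, coda /∅/ ok → permitted

po.ba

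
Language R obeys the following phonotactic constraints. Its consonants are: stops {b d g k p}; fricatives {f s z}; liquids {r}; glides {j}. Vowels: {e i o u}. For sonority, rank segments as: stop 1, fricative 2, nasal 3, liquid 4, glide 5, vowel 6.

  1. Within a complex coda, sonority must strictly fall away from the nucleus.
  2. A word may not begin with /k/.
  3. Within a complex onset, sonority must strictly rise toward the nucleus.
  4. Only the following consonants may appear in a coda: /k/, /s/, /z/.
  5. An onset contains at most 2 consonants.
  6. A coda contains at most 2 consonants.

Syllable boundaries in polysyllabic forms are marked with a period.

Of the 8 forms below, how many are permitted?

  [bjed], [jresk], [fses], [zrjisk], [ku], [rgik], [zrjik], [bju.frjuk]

0

[bjed] — violates constraint 4: syllable 1 coda contains /d/, which is not a licensed coda consonant → not permitted
[jresk] — violates constraint 3: syllable 1 onset /jr/: /j/ (glide, 5) → /r/ (liquid, 4) does not rise → not permitted
[fses] — violates constraint 3: syllable 1 onset /fs/: /f/ (fricative, 2) → /s/ (fricative, 2) does not rise → not permitted
[zrjisk] — violates constraint 5: syllable 1 onset /zrj/ has 3 consonants (> 2) → not permitted
[ku] — violates constraint 2: word begins with /k/ → not permitted
[rgik] — violates constraint 3: syllable 1 onset /rg/: /r/ (liquid, 4) → /g/ (stop, 1) does not rise → not permitted
[zrjik] — violates constraint 5: syllable 1 onset /zrj/ has 3 consonants (> 2) → not permitted
[bju.frjuk] — violates constraint 5: syllable 2 onset /frj/ has 3 consonants (> 2) → not permitted
No form is permitted → 0.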